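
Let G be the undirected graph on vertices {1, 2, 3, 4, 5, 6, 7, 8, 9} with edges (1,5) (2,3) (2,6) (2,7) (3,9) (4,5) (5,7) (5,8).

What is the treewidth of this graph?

1

A width-1 tree decomposition is:
Bags: B1 = {5, 7}  B2 = {2, 7}  B3 = {2, 6}  B4 = {2, 3}  B5 = {3, 9}  B6 = {5, 8}  B7 = {1, 5}  B8 = {4, 5}
Tree: B1–B2, B2–B3, B3–B4, B4–B5, B1–B6, B6–B7, B7–B8
The largest bag has 2 vertices, giving width 1; this decomposition certifies tw(G) ≤ 1. Any graph with an edge has treewidth ≥ 1, and G has the edge 7–5. Therefore the treewidth is 1.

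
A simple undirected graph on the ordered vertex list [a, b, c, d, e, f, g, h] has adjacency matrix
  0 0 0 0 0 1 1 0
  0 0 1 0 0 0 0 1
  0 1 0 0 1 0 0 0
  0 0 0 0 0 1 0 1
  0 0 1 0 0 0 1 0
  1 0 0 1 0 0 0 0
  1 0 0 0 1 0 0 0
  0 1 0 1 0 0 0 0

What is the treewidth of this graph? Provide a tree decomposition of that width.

Every bag has size at most 3, so the width is 3 − 1 = 2 and tw(G) ≤ 2. Since c–e–g–a–f–d–h–b–c is a cycle in G, G is not acyclic. Forests are exactly the graphs of treewidth ≤ 1, so tw(G) ≥ 2. Combining the bounds, tw(G) = 2.

Treewidth 2.
One such decomposition:
Bags: B1 = {c, e, g}  B2 = {a, c, g}  B3 = {a, c, f}  B4 = {c, d, f}  B5 = {c, d, h}  B6 = {b, c, h}
Tree: B1–B2, B2–B3, B3–B4, B4–B5, B5–B6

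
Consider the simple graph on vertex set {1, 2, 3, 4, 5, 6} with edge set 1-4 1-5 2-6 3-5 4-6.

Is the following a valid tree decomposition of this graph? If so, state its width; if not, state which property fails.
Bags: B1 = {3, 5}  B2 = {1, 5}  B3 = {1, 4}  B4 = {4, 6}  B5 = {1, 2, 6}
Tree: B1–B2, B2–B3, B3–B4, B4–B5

No — bags containing vertex 1 are not connected in the tree.

A tree decomposition must satisfy three properties: every vertex lies in some bag; for every edge, both endpoints lie together in some bag; and for every vertex, the bags containing it form a connected subtree. Here bags containing vertex 1 are not connected in the tree, so the decomposition is invalid.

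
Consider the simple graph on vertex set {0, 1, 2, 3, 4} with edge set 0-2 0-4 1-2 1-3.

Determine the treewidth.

1

A width-1 tree decomposition is:
Bags: B1 = {1, 3}  B2 = {1, 2}  B3 = {0, 2}  B4 = {0, 4}
Tree: B1–B2, B2–B3, B3–B4
Every bag has size at most 2, so the width is 2 − 1 = 1 and tw(G) ≤ 1. Any graph with an edge has treewidth ≥ 1, and G has the edge 3–1. The upper and lower bounds meet at 1, so that is the treewidth.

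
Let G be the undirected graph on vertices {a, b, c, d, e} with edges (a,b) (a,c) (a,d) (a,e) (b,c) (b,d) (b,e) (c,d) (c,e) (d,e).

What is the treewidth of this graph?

4

A width-4 tree decomposition is:
Bags: B1 = {a, b, c, d, e}
Tree: (single bag)
A single bag containing all 5 vertices is trivially a valid decomposition of width 4. For the lower bound, the 5 vertices {a, b, c, d, e} are pairwise adjacent, and any tree decomposition puts a clique entirely inside one bag — forcing width ≥ 4. Therefore the treewidth is 4.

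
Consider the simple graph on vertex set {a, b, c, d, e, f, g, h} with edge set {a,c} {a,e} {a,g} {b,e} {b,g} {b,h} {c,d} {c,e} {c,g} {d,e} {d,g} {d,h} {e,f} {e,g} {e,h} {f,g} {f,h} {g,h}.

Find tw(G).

A width-3 tree decomposition is:
Bags: B1 = {c, d, e, g}  B2 = {d, e, g, h}  B3 = {e, f, g, h}  B4 = {b, e, g, h}  B5 = {a, c, e, g}
Tree: B1–B2, B2–B3, B2–B4, B1–B5
Each bag holds 4 vertices, so the decomposition has width 3, which upper-bounds the treewidth. Conversely, {d, e, g, h} is a clique of size 4, and the vertices of any clique must share a bag in every tree decomposition; so some bag has ≥ 4 vertices and tw(G) ≥ 3. The upper and lower bounds meet at 3, so that is the treewidth.

3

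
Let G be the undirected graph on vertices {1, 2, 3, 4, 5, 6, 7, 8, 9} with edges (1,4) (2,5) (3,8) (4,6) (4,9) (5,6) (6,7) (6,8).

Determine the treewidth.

A width-1 tree decomposition is:
Bags: B1 = {5, 6}  B2 = {4, 6}  B3 = {2, 5}  B4 = {1, 4}  B5 = {6, 8}  B6 = {6, 7}  B7 = {3, 8}  B8 = {4, 9}
Tree: B1–B2, B1–B3, B2–B4, B2–B5, B2–B6, B5–B7, B4–B8
Every bag has size at most 2, so the width is 2 − 1 = 1 and tw(G) ≤ 1. Any graph with an edge has treewidth ≥ 1, and G has the edge 5–6. The upper and lower bounds meet at 1, so that is the treewidth.

1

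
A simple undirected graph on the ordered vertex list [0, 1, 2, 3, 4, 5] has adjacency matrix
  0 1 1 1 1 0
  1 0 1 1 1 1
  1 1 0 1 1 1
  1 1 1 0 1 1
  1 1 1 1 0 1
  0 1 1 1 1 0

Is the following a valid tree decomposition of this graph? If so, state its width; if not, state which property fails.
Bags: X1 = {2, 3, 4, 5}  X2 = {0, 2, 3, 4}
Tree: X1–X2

A tree decomposition must satisfy three properties: every vertex lies in some bag; for every edge, both endpoints lie together in some bag; and for every vertex, the bags containing it form a connected subtree. Here vertex 1 appears in no bag, so the decomposition is invalid.

No — vertex 1 appears in no bag.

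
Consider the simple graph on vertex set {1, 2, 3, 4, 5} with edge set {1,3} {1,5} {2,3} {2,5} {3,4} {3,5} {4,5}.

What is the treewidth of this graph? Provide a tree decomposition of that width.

Each bag holds 3 vertices, so the decomposition has width 2, which upper-bounds the treewidth. For the lower bound, the 3 vertices {1, 3, 5} are pairwise adjacent, and any tree decomposition puts a clique entirely inside one bag — forcing width ≥ 2. Hence tw(G) = 2 exactly.

Treewidth 2.
Bags: B1 = {3, 4, 5}  B2 = {1, 3, 5}  B3 = {2, 3, 5}
Tree: B1–B2, B2–B3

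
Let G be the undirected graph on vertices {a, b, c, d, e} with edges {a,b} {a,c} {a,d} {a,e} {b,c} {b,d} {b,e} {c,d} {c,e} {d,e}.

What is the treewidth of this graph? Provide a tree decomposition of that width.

Treewidth 4.
One optimal decomposition is:
Bags: B1 = {a, b, c, d, e}
Tree: (single bag)

A single bag containing all 5 vertices is trivially a valid decomposition of width 4. Conversely, {a, b, c, d, e} is a clique of size 5, and the vertices of any clique must share a bag in every tree decomposition; so some bag has ≥ 5 vertices and tw(G) ≥ 4. The upper and lower bounds meet at 4, so that is the treewidth.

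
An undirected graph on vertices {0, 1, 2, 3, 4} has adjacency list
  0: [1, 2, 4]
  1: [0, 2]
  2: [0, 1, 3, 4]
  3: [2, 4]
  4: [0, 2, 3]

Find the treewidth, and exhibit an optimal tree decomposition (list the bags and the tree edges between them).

Every bag has size at most 3, so the width is 3 − 1 = 2 and tw(G) ≤ 2. On the other hand G contains the 3-clique {0, 1, 2}. A clique must lie in a single bag of any decomposition, so no decomposition can have width below 2. Therefore the treewidth is 2.

Treewidth 2.
One such decomposition:
Bags: B1 = {0, 2, 4}  B2 = {0, 1, 2}  B3 = {2, 3, 4}
Tree: B1–B2, B1–B3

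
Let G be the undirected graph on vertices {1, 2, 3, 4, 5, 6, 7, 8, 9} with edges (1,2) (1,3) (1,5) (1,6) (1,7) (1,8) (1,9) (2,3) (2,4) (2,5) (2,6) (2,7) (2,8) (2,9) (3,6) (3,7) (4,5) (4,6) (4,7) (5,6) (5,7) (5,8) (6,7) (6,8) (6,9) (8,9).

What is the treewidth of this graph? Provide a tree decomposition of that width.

Each bag holds 5 vertices, so the decomposition has width 4, which upper-bounds the treewidth. Conversely, {1, 2, 6, 8, 9} is a clique of size 5, and the vertices of any clique must share a bag in every tree decomposition; so some bag has ≥ 5 vertices and tw(G) ≥ 4. Combining the bounds, tw(G) = 4.

Treewidth 4.
Bags: B1 = {2, 4, 5, 6, 7}  B2 = {1, 2, 5, 6, 7}  B3 = {1, 2, 5, 6, 8}  B4 = {1, 2, 6, 8, 9}  B5 = {1, 2, 3, 6, 7}
Tree: B1–B2, B2–B3, B3–B4, B2–B5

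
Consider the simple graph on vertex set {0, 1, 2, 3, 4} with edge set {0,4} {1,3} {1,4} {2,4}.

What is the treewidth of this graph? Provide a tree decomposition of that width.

The largest bag has 2 vertices, giving width 1; this decomposition certifies tw(G) ≤ 1. Any graph with an edge has treewidth ≥ 1, and G has the edge 4–1. The upper and lower bounds meet at 1, so that is the treewidth.

Treewidth 1.
One optimal decomposition is:
Bags: B1 = {1, 4}  B2 = {2, 4}  B3 = {0, 4}  B4 = {1, 3}
Tree: B1–B2, B1–B3, B1–B4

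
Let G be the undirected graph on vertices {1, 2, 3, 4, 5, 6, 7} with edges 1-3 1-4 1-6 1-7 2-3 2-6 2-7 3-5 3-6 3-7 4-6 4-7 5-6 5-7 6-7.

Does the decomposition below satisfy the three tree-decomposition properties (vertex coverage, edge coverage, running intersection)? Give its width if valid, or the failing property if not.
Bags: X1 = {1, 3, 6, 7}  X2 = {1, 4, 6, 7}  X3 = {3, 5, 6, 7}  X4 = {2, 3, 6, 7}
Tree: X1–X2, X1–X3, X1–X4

Vertex coverage: the bags together contain {1, 2, 3, 4, 5, 6, 7}, the full vertex set. Edge coverage: each edge of G has both endpoints in at least one bag. Running intersection: for every vertex, the bags containing it form a connected subtree. All three properties hold, so this is a valid tree decomposition of width max|bag| − 1 = 3, and hence tw(G) ≤ 3.

Yes; width 3.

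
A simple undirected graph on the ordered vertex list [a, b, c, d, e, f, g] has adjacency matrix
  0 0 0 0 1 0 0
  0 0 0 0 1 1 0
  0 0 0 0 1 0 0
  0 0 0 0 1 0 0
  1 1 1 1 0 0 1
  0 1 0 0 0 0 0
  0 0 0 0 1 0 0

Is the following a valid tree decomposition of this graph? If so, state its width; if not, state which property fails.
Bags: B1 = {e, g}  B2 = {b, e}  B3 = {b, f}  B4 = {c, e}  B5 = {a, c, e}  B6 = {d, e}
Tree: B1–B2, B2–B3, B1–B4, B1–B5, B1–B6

No — bags containing vertex c are not connected in the tree.

A tree decomposition must satisfy three properties: every vertex lies in some bag; for every edge, both endpoints lie together in some bag; and for every vertex, the bags containing it form a connected subtree. Here bags containing vertex c are not connected in the tree, so the decomposition is invalid.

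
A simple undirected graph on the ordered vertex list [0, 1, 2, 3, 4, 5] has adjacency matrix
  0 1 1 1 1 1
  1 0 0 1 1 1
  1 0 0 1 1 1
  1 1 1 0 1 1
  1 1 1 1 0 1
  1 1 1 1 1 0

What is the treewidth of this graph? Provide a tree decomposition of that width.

Each bag holds 5 vertices, so the decomposition has width 4, which upper-bounds the treewidth. For the lower bound, the 5 vertices {0, 1, 3, 4, 5} are pairwise adjacent, and any tree decomposition puts a clique entirely inside one bag — forcing width ≥ 4. Combining the bounds, tw(G) = 4.

Treewidth 4.
One optimal decomposition is:
Bags: B1 = {0, 2, 3, 4, 5}  B2 = {0, 1, 3, 4, 5}
Tree: B1–B2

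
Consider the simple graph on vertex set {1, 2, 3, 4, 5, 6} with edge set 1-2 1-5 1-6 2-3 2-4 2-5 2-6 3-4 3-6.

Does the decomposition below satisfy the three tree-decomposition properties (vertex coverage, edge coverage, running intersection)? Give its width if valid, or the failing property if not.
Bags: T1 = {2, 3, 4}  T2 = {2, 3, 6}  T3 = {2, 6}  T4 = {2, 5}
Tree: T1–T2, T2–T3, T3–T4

A tree decomposition must satisfy three properties: every vertex lies in some bag; for every edge, both endpoints lie together in some bag; and for every vertex, the bags containing it form a connected subtree. Here vertex 1 appears in no bag, so the decomposition is invalid.

No — vertex 1 appears in no bag.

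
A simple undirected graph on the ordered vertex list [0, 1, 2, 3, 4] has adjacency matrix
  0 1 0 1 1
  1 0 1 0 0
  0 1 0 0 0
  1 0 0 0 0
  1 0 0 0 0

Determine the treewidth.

1

A width-1 tree decomposition is:
Bags: B1 = {0, 4}  B2 = {0, 1}  B3 = {0, 3}  B4 = {1, 2}
Tree: B1–B2, B2–B3, B2–B4
Each bag holds 2 vertices, so the decomposition has width 1, which upper-bounds the treewidth. Any graph with an edge has treewidth ≥ 1, and G has the edge 4–0. Combining the bounds, tw(G) = 1.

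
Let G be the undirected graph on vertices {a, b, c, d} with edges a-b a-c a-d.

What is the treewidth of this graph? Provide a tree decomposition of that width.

The largest bag has 2 vertices, giving width 1; this decomposition certifies tw(G) ≤ 1. G has an edge, so its treewidth is at least 1. Combining the bounds, tw(G) = 1.

Treewidth 1.
One optimal decomposition is:
Bags: B1 = {a, d}  B2 = {a, c}  B3 = {a, b}
Tree: B1–B2, B2–B3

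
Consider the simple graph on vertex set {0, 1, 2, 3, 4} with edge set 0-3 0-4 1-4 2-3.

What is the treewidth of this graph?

1

A width-1 tree decomposition is:
Bags: B1 = {2, 3}  B2 = {0, 3}  B3 = {0, 4}  B4 = {1, 4}
Tree: B1–B2, B2–B3, B3–B4
Every bag has size at most 2, so the width is 2 − 1 = 1 and tw(G) ≤ 1. Since G has at least one edge (e.g. 2–3), it is not an edgeless graph, so tw(G) ≥ 1. Therefore the treewidth is 1.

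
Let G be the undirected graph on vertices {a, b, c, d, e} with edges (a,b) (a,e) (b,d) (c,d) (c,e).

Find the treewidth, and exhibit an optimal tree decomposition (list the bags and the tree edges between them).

Each bag holds 3 vertices, so the decomposition has width 2, which upper-bounds the treewidth. The edges a–b–d–c–e–a form a cycle, so G is not a tree and its treewidth is at least 2. The upper and lower bounds meet at 2, so that is the treewidth.

Treewidth 2.
One such decomposition:
Bags: B1 = {a, b, d}  B2 = {a, c, d}  B3 = {a, c, e}
Tree: B1–B2, B2–B3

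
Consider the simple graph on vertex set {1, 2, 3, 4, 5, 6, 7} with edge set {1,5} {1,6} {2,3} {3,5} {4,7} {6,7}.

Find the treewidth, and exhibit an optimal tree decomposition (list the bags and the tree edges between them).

Treewidth 1.
Bags: B1 = {2, 3}  B2 = {3, 5}  B3 = {1, 5}  B4 = {1, 6}  B5 = {6, 7}  B6 = {4, 7}
Tree: B1–B2, B2–B3, B3–B4, B4–B5, B5–B6

Every bag has size at most 2, so the width is 2 − 1 = 1 and tw(G) ≤ 1. G has an edge, so its treewidth is at least 1. Combining the bounds, tw(G) = 1.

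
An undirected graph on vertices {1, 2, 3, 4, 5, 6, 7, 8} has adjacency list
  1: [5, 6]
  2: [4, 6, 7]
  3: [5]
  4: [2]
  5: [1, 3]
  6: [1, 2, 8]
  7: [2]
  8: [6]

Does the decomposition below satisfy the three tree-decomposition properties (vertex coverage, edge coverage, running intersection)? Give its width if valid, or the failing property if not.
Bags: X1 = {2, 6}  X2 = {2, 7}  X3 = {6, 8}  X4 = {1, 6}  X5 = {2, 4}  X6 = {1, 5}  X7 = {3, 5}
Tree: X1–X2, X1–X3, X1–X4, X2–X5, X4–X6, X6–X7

Yes; width 1.

Checking the three conditions: (i) the bags cover all of {1, 2, 3, 4, 5, 6, 7, 8}; (ii) for each edge, some bag contains both endpoints; (iii) the bags containing any fixed vertex form a subtree. All hold, so the decomposition is valid with width 2 − 1 = 1.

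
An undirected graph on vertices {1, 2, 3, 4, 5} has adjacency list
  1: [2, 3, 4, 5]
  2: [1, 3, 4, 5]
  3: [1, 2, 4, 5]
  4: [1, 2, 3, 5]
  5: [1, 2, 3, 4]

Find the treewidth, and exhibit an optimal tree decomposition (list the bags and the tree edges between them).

Treewidth 4.
Bags: B1 = {1, 2, 3, 4, 5}
Tree: (single bag)

A single bag containing all 5 vertices is trivially a valid decomposition of width 4. For the lower bound, the 5 vertices {1, 2, 3, 4, 5} are pairwise adjacent, and any tree decomposition puts a clique entirely inside one bag — forcing width ≥ 4. Hence tw(G) = 4 exactly.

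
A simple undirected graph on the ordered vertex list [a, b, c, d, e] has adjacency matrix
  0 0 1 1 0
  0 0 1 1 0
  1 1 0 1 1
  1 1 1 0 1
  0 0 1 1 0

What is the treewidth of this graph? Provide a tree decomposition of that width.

The largest bag has 3 vertices, giving width 2; this decomposition certifies tw(G) ≤ 2. Conversely, {c, d, e} is a clique of size 3, and the vertices of any clique must share a bag in every tree decomposition; so some bag has ≥ 3 vertices and tw(G) ≥ 2. Therefore the treewidth is 2.

Treewidth 2.
One such decomposition:
Bags: B1 = {b, c, d}  B2 = {a, c, d}  B3 = {c, d, e}
Tree: B1–B2, B1–B3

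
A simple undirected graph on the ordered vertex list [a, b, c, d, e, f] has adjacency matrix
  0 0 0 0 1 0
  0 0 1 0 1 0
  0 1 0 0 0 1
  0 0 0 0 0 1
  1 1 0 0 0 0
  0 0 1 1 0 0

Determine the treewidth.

1

A width-1 tree decomposition is:
Bags: B1 = {a, e}  B2 = {b, e}  B3 = {b, c}  B4 = {c, f}  B5 = {d, f}
Tree: B1–B2, B2–B3, B3–B4, B4–B5
Each bag holds 2 vertices, so the decomposition has width 1, which upper-bounds the treewidth. Any graph with an edge has treewidth ≥ 1, and G has the edge a–e. Therefore the treewidth is 1.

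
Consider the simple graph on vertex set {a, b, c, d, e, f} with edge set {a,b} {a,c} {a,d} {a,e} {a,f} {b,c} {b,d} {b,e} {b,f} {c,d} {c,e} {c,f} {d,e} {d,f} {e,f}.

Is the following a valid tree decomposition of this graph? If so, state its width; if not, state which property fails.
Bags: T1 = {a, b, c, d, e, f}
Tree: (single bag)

Yes; width 5.

Every vertex of G appears in some bag (union = {a, b, c, d, e, f}); every edge is covered by a bag; and for each vertex v the set of bags containing v is connected in the bag tree. The decomposition is therefore valid. The largest bag has 6 vertices, so the width is 5.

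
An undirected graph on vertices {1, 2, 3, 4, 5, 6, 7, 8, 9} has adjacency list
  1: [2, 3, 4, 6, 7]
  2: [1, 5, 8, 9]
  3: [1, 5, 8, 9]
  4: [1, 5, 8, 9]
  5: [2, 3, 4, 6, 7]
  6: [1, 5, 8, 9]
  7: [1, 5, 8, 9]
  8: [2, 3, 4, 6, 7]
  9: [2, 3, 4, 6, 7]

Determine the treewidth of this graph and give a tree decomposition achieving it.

Treewidth 4.
One optimal decomposition is:
Bags: B1 = {1, 4, 5, 8, 9}  B2 = {1, 5, 7, 8, 9}  B3 = {1, 5, 6, 8, 9}  B4 = {1, 2, 5, 8, 9}  B5 = {1, 3, 5, 8, 9}
Tree: B1–B2, B2–B3, B3–B4, B4–B5

Every bag has size at most 5, so the width is 5 − 1 = 4 and tw(G) ≤ 4. For the lower bound: the 5 vertex sets {4,5}, {7,9}, {6,8}, {1}, {2} are disjoint, each induces a connected subgraph, and every pair is joined by at least one edge of G. Contracting each set to a single vertex therefore yields K_{5} as a minor, and since treewidth is minor-monotone, tw(G) ≥ tw(K_{5}) = 4. The upper and lower bounds meet at 4, so that is the treewidth.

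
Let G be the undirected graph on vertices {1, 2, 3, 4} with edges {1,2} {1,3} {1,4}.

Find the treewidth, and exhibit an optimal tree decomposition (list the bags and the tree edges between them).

Each bag holds 2 vertices, so the decomposition has width 1, which upper-bounds the treewidth. Since G has at least one edge (e.g. 1–3), it is not an edgeless graph, so tw(G) ≥ 1. The upper and lower bounds meet at 1, so that is the treewidth.

Treewidth 1.
One such decomposition:
Bags: B1 = {1, 3}  B2 = {1, 2}  B3 = {1, 4}
Tree: B1–B2, B2–B3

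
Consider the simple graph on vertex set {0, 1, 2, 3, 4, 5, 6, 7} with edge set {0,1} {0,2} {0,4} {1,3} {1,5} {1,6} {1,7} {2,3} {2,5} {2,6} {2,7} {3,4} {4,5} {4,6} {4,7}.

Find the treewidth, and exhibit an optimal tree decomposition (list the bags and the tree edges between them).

Treewidth 3.
One such decomposition:
Bags: B1 = {1, 2, 3, 4}  B2 = {1, 2, 4, 6}  B3 = {1, 2, 4, 5}  B4 = {0, 1, 2, 4}  B5 = {1, 2, 4, 7}
Tree: B1–B2, B2–B3, B3–B4, B4–B5

Every bag has size at most 4, so the width is 4 − 1 = 3 and tw(G) ≤ 3. For the lower bound: the 4 vertex sets {1,3}, {4,6}, {2}, {5} are disjoint, each induces a connected subgraph, and every pair is joined by at least one edge of G. Contracting each set to a single vertex therefore yields K_{4} as a minor, and since treewidth is minor-monotone, tw(G) ≥ tw(K_{4}) = 3. Therefore the treewidth is 3.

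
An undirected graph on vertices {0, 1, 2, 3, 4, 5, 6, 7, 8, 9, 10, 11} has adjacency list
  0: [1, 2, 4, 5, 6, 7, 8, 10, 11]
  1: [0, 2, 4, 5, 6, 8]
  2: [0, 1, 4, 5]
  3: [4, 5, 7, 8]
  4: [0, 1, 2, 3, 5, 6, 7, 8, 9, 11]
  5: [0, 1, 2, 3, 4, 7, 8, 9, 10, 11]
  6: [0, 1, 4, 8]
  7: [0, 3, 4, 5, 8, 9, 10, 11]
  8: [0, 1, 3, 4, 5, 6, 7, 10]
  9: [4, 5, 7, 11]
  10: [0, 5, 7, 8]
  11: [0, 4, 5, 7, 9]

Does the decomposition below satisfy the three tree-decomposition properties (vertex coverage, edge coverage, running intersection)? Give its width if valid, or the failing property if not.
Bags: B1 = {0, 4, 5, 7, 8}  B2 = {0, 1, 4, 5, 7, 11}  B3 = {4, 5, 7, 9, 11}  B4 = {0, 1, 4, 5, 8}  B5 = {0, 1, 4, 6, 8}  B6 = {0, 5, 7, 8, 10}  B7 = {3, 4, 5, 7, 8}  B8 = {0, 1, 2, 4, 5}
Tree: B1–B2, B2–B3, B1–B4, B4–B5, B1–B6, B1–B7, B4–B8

No — bags containing vertex 1 are not connected in the tree.

A tree decomposition must satisfy three properties: every vertex lies in some bag; for every edge, both endpoints lie together in some bag; and for every vertex, the bags containing it form a connected subtree. Here bags containing vertex 1 are not connected in the tree, so the decomposition is invalid.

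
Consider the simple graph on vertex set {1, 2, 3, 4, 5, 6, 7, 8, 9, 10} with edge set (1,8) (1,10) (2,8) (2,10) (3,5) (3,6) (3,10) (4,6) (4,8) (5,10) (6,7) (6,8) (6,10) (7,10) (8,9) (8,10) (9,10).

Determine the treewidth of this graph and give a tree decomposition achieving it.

Treewidth 2.
One optimal decomposition is:
Bags: B1 = {4, 6, 8}  B2 = {6, 8, 10}  B3 = {6, 7, 10}  B4 = {1, 8, 10}  B5 = {8, 9, 10}  B6 = {3, 6, 10}  B7 = {2, 8, 10}  B8 = {3, 5, 10}
Tree: B1–B2, B2–B3, B2–B4, B4–B5, B3–B6, B4–B7, B6–B8

Each bag holds 3 vertices, so the decomposition has width 2, which upper-bounds the treewidth. Conversely, {1, 8, 10} is a clique of size 3, and the vertices of any clique must share a bag in every tree decomposition; so some bag has ≥ 3 vertices and tw(G) ≥ 2. The upper and lower bounds meet at 2, so that is the treewidth.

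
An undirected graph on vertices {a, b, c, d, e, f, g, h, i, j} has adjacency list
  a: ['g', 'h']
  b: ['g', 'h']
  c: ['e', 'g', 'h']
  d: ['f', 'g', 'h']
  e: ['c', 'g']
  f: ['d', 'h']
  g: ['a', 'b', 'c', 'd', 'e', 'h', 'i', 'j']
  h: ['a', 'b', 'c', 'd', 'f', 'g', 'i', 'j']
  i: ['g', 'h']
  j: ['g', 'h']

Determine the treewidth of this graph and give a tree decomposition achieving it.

Treewidth 2.
One such decomposition:
Bags: B1 = {a, g, h}  B2 = {g, h, i}  B3 = {g, h, j}  B4 = {b, g, h}  B5 = {d, g, h}  B6 = {d, f, h}  B7 = {c, g, h}  B8 = {c, e, g}
Tree: B1–B2, B2–B3, B3–B4, B3–B5, B5–B6, B2–B7, B7–B8

The largest bag has 3 vertices, giving width 2; this decomposition certifies tw(G) ≤ 2. For the lower bound, the 3 vertices {c, e, g} are pairwise adjacent, and any tree decomposition puts a clique entirely inside one bag — forcing width ≥ 2. Therefore the treewidth is 2.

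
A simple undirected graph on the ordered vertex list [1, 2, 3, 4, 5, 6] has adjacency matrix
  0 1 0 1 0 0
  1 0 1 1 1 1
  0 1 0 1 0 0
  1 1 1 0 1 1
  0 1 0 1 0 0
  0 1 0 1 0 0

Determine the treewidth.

A width-2 tree decomposition is:
Bags: B1 = {2, 4, 6}  B2 = {2, 4, 5}  B3 = {2, 3, 4}  B4 = {1, 2, 4}
Tree: B1–B2, B1–B3, B1–B4
Every bag has size at most 3, so the width is 3 − 1 = 2 and tw(G) ≤ 2. For the lower bound, the 3 vertices {1, 2, 4} are pairwise adjacent, and any tree decomposition puts a clique entirely inside one bag — forcing width ≥ 2. Combining the bounds, tw(G) = 2.

2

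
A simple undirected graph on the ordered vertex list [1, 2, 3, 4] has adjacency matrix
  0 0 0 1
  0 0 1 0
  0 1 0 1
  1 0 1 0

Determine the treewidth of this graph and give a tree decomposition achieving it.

The largest bag has 2 vertices, giving width 1; this decomposition certifies tw(G) ≤ 1. Any graph with an edge has treewidth ≥ 1, and G has the edge 3–4. Therefore the treewidth is 1.

Treewidth 1.
One optimal decomposition is:
Bags: B1 = {3, 4}  B2 = {1, 4}  B3 = {2, 3}
Tree: B1–B2, B1–B3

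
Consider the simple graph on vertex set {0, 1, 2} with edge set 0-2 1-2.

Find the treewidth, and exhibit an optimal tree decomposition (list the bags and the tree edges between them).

Treewidth 1.
One such decomposition:
Bags: B1 = {1, 2}  B2 = {0, 2}
Tree: B1–B2

Each bag holds 2 vertices, so the decomposition has width 1, which upper-bounds the treewidth. G has an edge, so its treewidth is at least 1. Therefore the treewidth is 1.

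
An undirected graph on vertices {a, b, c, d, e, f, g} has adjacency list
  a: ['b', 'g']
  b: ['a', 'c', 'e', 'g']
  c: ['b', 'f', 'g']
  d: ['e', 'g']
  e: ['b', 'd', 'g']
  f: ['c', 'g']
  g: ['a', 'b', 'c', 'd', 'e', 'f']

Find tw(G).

A width-2 tree decomposition is:
Bags: B1 = {b, c, g}  B2 = {b, e, g}  B3 = {d, e, g}  B4 = {c, f, g}  B5 = {a, b, g}
Tree: B1–B2, B2–B3, B1–B4, B2–B5
Each bag holds 3 vertices, so the decomposition has width 2, which upper-bounds the treewidth. Conversely, {d, e, g} is a clique of size 3, and the vertices of any clique must share a bag in every tree decomposition; so some bag has ≥ 3 vertices and tw(G) ≥ 2. The upper and lower bounds meet at 2, so that is the treewidth.

2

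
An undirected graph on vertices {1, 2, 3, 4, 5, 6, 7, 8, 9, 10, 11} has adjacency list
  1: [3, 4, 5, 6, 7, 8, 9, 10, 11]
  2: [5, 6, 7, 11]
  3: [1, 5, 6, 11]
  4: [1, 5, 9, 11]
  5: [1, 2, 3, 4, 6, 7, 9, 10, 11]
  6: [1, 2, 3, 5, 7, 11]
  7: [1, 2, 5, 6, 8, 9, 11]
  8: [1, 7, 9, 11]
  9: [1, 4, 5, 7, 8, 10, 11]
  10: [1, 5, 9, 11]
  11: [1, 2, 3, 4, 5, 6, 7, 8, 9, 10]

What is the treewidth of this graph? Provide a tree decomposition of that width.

Treewidth 4.
One such decomposition:
Bags: B1 = {1, 5, 7, 9, 11}  B2 = {1, 5, 9, 10, 11}  B3 = {1, 5, 6, 7, 11}  B4 = {1, 4, 5, 9, 11}  B5 = {1, 3, 5, 6, 11}  B6 = {2, 5, 6, 7, 11}  B7 = {1, 7, 8, 9, 11}
Tree: B1–B2, B1–B3, B1–B4, B3–B5, B3–B6, B1–B7

Each bag holds 5 vertices, so the decomposition has width 4, which upper-bounds the treewidth. Conversely, {1, 7, 8, 9, 11} is a clique of size 5, and the vertices of any clique must share a bag in every tree decomposition; so some bag has ≥ 5 vertices and tw(G) ≥ 4. Therefore the treewidth is 4.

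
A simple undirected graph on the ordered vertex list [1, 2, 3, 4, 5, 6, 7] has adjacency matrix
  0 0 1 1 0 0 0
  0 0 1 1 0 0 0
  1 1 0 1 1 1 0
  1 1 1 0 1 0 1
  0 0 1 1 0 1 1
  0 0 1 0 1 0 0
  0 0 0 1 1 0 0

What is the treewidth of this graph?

A width-2 tree decomposition is:
Bags: B1 = {4, 5, 7}  B2 = {3, 4, 5}  B3 = {2, 3, 4}  B4 = {1, 3, 4}  B5 = {3, 5, 6}
Tree: B1–B2, B2–B3, B2–B4, B2–B5
The largest bag has 3 vertices, giving width 2; this decomposition certifies tw(G) ≤ 2. For the lower bound, the 3 vertices {1, 3, 4} are pairwise adjacent, and any tree decomposition puts a clique entirely inside one bag — forcing width ≥ 2. The upper and lower bounds meet at 2, so that is the treewidth.

2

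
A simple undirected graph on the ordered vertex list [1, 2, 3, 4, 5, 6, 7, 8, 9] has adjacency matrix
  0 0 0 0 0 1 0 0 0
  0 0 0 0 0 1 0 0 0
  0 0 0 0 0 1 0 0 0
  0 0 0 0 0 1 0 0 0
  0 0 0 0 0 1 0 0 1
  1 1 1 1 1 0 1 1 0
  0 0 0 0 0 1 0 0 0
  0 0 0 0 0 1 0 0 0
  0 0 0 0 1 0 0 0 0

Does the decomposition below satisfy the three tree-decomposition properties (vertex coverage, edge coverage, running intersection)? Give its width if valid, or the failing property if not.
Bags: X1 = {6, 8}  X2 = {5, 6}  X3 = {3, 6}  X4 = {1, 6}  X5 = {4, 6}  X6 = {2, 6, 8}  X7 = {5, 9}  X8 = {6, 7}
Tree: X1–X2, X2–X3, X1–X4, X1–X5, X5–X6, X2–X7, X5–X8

A tree decomposition must satisfy three properties: every vertex lies in some bag; for every edge, both endpoints lie together in some bag; and for every vertex, the bags containing it form a connected subtree. Here bags containing vertex 8 are not connected in the tree, so the decomposition is invalid.

No — bags containing vertex 8 are not connected in the tree.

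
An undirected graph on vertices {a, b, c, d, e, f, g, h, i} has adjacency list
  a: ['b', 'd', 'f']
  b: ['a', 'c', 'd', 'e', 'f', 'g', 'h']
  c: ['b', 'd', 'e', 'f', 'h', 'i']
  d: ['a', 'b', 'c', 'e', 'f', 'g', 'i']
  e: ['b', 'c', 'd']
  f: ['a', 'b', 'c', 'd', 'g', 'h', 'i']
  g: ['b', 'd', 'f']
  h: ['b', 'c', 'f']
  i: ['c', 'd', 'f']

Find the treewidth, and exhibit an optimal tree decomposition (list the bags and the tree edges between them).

Every bag has size at most 4, so the width is 4 − 1 = 3 and tw(G) ≤ 3. Conversely, {b, c, d, e} is a clique of size 4, and the vertices of any clique must share a bag in every tree decomposition; so some bag has ≥ 4 vertices and tw(G) ≥ 3. The upper and lower bounds meet at 3, so that is the treewidth.

Treewidth 3.
One such decomposition:
Bags: B1 = {c, d, f, i}  B2 = {b, c, d, f}  B3 = {b, d, f, g}  B4 = {b, c, d, e}  B5 = {a, b, d, f}  B6 = {b, c, f, h}
Tree: B1–B2, B2–B3, B2–B4, B3–B5, B2–B6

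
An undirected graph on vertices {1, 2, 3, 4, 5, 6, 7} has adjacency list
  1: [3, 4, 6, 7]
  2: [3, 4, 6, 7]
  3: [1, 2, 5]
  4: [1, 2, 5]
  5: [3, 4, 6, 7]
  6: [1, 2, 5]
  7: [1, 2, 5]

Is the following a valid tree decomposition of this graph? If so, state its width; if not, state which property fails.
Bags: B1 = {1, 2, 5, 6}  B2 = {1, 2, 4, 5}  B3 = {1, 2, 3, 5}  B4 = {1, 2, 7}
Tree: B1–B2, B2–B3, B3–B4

No — edge (5,7) lies in no bag.

A tree decomposition must satisfy three properties: every vertex lies in some bag; for every edge, both endpoints lie together in some bag; and for every vertex, the bags containing it form a connected subtree. Here edge (5,7) lies in no bag, so the decomposition is invalid.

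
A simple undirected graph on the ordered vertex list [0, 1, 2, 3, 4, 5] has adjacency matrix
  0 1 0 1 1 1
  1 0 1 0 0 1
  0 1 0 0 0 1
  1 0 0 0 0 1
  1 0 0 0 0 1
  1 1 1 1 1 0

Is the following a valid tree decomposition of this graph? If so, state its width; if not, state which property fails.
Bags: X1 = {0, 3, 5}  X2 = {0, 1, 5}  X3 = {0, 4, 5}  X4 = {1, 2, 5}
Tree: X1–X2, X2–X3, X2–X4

Yes; width 2.

Checking the three conditions: (i) the bags cover all of {0, 1, 2, 3, 4, 5}; (ii) for each edge, some bag contains both endpoints; (iii) the bags containing any fixed vertex form a subtree. All hold, so the decomposition is valid with width 3 − 1 = 2.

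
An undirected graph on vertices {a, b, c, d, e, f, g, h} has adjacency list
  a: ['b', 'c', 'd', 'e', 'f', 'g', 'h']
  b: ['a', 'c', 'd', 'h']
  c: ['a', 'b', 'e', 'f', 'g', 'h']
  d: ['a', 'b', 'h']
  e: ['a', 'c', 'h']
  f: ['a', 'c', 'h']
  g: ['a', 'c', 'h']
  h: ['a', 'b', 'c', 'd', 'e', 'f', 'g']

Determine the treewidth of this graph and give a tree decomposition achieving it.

The largest bag has 4 vertices, giving width 3; this decomposition certifies tw(G) ≤ 3. On the other hand G contains the 4-clique {a, b, d, h}. A clique must lie in a single bag of any decomposition, so no decomposition can have width below 3. Hence tw(G) = 3 exactly.

Treewidth 3.
Bags: B1 = {a, c, e, h}  B2 = {a, b, c, h}  B3 = {a, b, d, h}  B4 = {a, c, f, h}  B5 = {a, c, g, h}
Tree: B1–B2, B2–B3, B2–B4, B4–B5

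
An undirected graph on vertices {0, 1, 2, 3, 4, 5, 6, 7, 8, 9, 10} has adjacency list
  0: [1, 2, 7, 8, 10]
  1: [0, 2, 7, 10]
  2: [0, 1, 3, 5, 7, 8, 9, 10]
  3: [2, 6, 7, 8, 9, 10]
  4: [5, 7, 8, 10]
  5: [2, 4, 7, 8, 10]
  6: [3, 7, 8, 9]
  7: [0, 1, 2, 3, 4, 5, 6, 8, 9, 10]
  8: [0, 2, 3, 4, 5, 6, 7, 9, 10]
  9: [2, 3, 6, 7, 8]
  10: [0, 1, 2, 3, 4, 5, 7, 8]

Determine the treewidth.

4

A width-4 tree decomposition is:
Bags: B1 = {2, 3, 7, 8, 9}  B2 = {2, 3, 7, 8, 10}  B3 = {2, 5, 7, 8, 10}  B4 = {0, 2, 7, 8, 10}  B5 = {4, 5, 7, 8, 10}  B6 = {3, 6, 7, 8, 9}  B7 = {0, 1, 2, 7, 10}
Tree: B1–B2, B2–B3, B2–B4, B3–B5, B1–B6, B4–B7
The largest bag has 5 vertices, giving width 4; this decomposition certifies tw(G) ≤ 4. Conversely, {2, 3, 7, 8, 9} is a clique of size 5, and the vertices of any clique must share a bag in every tree decomposition; so some bag has ≥ 5 vertices and tw(G) ≥ 4. Combining the bounds, tw(G) = 4.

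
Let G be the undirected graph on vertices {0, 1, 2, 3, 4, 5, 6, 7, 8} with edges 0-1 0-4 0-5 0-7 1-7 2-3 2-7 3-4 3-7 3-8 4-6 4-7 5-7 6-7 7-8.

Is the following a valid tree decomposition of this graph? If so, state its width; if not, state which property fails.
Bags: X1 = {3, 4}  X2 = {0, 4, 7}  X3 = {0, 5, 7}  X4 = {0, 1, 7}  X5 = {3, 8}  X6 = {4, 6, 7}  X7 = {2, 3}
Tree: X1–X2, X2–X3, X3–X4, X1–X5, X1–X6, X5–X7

No — edge (7,3) lies in no bag.

A tree decomposition must satisfy three properties: every vertex lies in some bag; for every edge, both endpoints lie together in some bag; and for every vertex, the bags containing it form a connected subtree. Here edge (7,3) lies in no bag, so the decomposition is invalid.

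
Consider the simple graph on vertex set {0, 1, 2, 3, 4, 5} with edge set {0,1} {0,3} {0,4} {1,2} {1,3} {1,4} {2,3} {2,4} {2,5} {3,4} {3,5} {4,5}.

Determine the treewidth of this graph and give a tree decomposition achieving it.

Treewidth 3.
Bags: B1 = {0, 1, 3, 4}  B2 = {1, 2, 3, 4}  B3 = {2, 3, 4, 5}
Tree: B1–B2, B2–B3

Every bag has size at most 4, so the width is 4 − 1 = 3 and tw(G) ≤ 3. On the other hand G contains the 4-clique {0, 1, 3, 4}. A clique must lie in a single bag of any decomposition, so no decomposition can have width below 3. Combining the bounds, tw(G) = 3.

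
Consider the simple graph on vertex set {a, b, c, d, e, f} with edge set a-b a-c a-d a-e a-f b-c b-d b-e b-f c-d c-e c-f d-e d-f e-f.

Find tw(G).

A width-5 tree decomposition is:
Bags: B1 = {a, b, c, d, e, f}
Tree: (single bag)
A single bag containing all 6 vertices is trivially a valid decomposition of width 5. Conversely, {a, b, c, d, e, f} is a clique of size 6, and the vertices of any clique must share a bag in every tree decomposition; so some bag has ≥ 6 vertices and tw(G) ≥ 5. Combining the bounds, tw(G) = 5.

5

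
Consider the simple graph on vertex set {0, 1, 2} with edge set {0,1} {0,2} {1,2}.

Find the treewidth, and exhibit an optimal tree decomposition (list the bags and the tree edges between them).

A single bag containing all 3 vertices is trivially a valid decomposition of width 2. For the lower bound, the 3 vertices {0, 1, 2} are pairwise adjacent, and any tree decomposition puts a clique entirely inside one bag — forcing width ≥ 2. The upper and lower bounds meet at 2, so that is the treewidth.

Treewidth 2.
One optimal decomposition is:
Bags: B1 = {0, 1, 2}
Tree: (single bag)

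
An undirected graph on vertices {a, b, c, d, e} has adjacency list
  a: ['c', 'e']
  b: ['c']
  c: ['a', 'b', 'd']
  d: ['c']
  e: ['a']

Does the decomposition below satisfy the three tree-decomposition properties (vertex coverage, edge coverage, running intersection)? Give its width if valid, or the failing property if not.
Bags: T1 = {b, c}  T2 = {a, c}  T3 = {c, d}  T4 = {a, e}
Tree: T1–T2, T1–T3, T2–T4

Checking the three conditions: (i) the bags cover all of {a, b, c, d, e}; (ii) for each edge, some bag contains both endpoints; (iii) the bags containing any fixed vertex form a subtree. All hold, so the decomposition is valid with width 2 − 1 = 1.

Yes; width 1.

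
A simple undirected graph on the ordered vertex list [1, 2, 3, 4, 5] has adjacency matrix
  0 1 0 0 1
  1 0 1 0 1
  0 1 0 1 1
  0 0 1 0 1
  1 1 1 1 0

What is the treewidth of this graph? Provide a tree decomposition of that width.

Each bag holds 3 vertices, so the decomposition has width 2, which upper-bounds the treewidth. Conversely, {1, 2, 5} is a clique of size 3, and the vertices of any clique must share a bag in every tree decomposition; so some bag has ≥ 3 vertices and tw(G) ≥ 2. Hence tw(G) = 2 exactly.

Treewidth 2.
One optimal decomposition is:
Bags: B1 = {3, 4, 5}  B2 = {2, 3, 5}  B3 = {1, 2, 5}
Tree: B1–B2, B2–B3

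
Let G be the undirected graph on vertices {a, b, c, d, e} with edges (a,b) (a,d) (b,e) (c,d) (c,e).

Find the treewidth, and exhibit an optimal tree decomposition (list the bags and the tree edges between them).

Every bag has size at most 3, so the width is 3 − 1 = 2 and tw(G) ≤ 2. Since d–a–b–e–c–d is a cycle in G, G is not acyclic. Forests are exactly the graphs of treewidth ≤ 1, so tw(G) ≥ 2. Hence tw(G) = 2 exactly.

Treewidth 2.
Bags: B1 = {a, b, d}  B2 = {b, d, e}  B3 = {c, d, e}
Tree: B1–B2, B2–B3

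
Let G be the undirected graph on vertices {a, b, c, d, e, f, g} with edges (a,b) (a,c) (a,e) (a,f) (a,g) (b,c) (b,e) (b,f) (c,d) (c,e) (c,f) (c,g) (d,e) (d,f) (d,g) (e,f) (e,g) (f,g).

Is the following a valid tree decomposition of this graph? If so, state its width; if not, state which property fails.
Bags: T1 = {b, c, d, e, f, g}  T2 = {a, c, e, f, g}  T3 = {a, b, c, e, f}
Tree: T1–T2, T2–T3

A tree decomposition must satisfy three properties: every vertex lies in some bag; for every edge, both endpoints lie together in some bag; and for every vertex, the bags containing it form a connected subtree. Here bags containing vertex b are not connected in the tree, so the decomposition is invalid.

No — bags containing vertex b are not connected in the tree.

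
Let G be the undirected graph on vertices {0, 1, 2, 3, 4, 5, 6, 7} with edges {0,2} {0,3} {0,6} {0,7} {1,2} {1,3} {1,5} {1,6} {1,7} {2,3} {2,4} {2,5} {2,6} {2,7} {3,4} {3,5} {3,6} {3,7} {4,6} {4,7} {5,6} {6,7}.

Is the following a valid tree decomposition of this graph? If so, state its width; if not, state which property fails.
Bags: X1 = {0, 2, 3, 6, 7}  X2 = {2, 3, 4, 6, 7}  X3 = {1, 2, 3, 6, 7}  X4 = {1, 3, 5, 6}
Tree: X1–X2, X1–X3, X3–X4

A tree decomposition must satisfy three properties: every vertex lies in some bag; for every edge, both endpoints lie together in some bag; and for every vertex, the bags containing it form a connected subtree. Here edge (2,5) lies in no bag, so the decomposition is invalid.

No — edge (2,5) lies in no bag.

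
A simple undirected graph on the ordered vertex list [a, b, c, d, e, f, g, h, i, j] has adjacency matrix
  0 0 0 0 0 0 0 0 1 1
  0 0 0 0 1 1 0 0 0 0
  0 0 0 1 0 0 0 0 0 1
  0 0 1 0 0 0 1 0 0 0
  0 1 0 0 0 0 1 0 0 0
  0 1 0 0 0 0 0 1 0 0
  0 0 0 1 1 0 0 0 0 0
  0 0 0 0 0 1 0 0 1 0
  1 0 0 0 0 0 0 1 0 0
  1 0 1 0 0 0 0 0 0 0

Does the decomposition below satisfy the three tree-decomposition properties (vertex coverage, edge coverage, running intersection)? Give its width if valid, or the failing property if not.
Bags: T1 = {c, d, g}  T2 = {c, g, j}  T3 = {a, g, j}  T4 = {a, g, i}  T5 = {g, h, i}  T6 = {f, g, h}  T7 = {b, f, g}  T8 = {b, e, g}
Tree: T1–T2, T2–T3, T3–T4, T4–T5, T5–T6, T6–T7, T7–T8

Yes; width 2.

Vertex coverage: the bags together contain {a, b, c, d, e, f, g, h, i, j}, the full vertex set. Edge coverage: each edge of G has both endpoints in at least one bag. Running intersection: for every vertex, the bags containing it form a connected subtree. All three properties hold, so this is a valid tree decomposition of width max|bag| − 1 = 2, and hence tw(G) ≤ 2.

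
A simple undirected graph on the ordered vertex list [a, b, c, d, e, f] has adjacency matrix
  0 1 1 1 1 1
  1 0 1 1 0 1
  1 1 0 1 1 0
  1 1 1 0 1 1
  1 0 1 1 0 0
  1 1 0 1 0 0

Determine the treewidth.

3

A width-3 tree decomposition is:
Bags: B1 = {a, b, d, f}  B2 = {a, b, c, d}  B3 = {a, c, d, e}
Tree: B1–B2, B2–B3
The largest bag has 4 vertices, giving width 3; this decomposition certifies tw(G) ≤ 3. Conversely, {a, c, d, e} is a clique of size 4, and the vertices of any clique must share a bag in every tree decomposition; so some bag has ≥ 4 vertices and tw(G) ≥ 3. The upper and lower bounds meet at 3, so that is the treewidth.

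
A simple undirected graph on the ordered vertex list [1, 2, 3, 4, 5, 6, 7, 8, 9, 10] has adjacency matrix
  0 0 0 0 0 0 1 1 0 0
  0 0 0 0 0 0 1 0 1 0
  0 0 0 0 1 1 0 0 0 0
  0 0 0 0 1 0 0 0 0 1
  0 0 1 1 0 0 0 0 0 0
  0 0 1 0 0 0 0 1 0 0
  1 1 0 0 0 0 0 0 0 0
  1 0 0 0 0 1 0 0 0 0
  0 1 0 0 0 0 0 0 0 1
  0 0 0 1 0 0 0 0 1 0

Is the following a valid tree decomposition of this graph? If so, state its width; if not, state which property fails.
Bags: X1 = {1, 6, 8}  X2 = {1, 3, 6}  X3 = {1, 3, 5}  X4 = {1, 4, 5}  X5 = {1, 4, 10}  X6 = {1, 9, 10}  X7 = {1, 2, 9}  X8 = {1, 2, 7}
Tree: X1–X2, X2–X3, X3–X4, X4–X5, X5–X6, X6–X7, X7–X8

Yes; width 2.

Checking the three conditions: (i) the bags cover all of {1, 2, 3, 4, 5, 6, 7, 8, 9, 10}; (ii) for each edge, some bag contains both endpoints; (iii) the bags containing any fixed vertex form a subtree. All hold, so the decomposition is valid with width 3 − 1 = 2.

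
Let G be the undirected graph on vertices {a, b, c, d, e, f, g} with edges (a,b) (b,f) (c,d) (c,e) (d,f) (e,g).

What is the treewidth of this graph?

1

A width-1 tree decomposition is:
Bags: B1 = {e, g}  B2 = {c, e}  B3 = {c, d}  B4 = {d, f}  B5 = {b, f}  B6 = {a, b}
Tree: B1–B2, B2–B3, B3–B4, B4–B5, B5–B6
Each bag holds 2 vertices, so the decomposition has width 1, which upper-bounds the treewidth. Since G has at least one edge (e.g. g–e), it is not an edgeless graph, so tw(G) ≥ 1. Combining the bounds, tw(G) = 1.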